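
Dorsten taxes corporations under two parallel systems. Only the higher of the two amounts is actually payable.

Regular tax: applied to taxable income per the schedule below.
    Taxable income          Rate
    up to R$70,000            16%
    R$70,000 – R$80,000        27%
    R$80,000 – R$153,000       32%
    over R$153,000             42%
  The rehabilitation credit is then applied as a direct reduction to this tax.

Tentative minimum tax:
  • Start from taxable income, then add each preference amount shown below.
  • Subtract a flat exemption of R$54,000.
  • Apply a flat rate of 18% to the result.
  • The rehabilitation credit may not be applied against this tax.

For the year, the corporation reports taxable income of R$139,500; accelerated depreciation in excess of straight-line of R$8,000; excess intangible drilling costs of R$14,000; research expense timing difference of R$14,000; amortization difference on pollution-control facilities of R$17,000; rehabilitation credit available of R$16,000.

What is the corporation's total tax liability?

Regular tax:
  R$70,000 × 16% = R$11,200
  R$10,000 × 27% = R$2,700
  R$59,500 × 32% = R$19,040
  → R$32,940
  Less rehabilitation credit R$16,000 → R$16,940

Tentative minimum tax:
  Adjusted income: R$139,500 + R$8,000 + R$14,000 + R$14,000 + R$17,000 = R$192,500
  Less exemption R$54,000 → base R$138,500
  R$138,500 × 18% = R$24,930

R$24,930 > R$16,940, so the tentative minimum tax is the binding amount.

R$24,930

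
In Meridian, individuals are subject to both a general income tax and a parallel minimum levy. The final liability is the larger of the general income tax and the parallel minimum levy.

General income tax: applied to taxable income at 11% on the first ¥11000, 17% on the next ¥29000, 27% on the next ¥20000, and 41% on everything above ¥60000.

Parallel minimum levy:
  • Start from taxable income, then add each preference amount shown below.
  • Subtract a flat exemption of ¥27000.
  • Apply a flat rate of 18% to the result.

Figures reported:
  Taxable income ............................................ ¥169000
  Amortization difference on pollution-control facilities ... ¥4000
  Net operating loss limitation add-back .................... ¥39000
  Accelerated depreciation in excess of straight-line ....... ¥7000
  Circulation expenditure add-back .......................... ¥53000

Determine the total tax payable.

¥56230

Parallel minimum levy:
  Adjusted income: ¥169000 + ¥4000 + ¥39000 + ¥7000 + ¥53000 = ¥272000
  Less exemption ¥27000 → base ¥245000
  ¥245000 × 18% = ¥44100

General income tax:
  ¥11000 × 11% = ¥1210
  ¥29000 × 17% = ¥4930
  ¥20000 × 27% = ¥5400
  ¥109000 × 41% = ¥44690
  → ¥56230

¥56230 > ¥44100, so the general income tax governs.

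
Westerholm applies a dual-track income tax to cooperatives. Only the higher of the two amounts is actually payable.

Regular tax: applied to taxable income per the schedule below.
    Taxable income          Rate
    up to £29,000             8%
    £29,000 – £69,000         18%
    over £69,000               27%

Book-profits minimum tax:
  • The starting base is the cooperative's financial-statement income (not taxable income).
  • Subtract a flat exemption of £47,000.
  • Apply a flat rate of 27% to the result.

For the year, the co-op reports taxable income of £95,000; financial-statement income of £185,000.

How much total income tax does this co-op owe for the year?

Book-profits minimum tax:
  Base (financial-statement income): £185,000
  Less exemption £47,000 → base £138,000
  £138,000 × 27% = £37,260

Regular tax:
  £29,000 × 8% = £2,320
  £40,000 × 18% = £7,200
  £26,000 × 27% = £7,020
  → £16,540

£37,260 > £16,540, so the book-profits minimum tax is the binding amount.

£37,260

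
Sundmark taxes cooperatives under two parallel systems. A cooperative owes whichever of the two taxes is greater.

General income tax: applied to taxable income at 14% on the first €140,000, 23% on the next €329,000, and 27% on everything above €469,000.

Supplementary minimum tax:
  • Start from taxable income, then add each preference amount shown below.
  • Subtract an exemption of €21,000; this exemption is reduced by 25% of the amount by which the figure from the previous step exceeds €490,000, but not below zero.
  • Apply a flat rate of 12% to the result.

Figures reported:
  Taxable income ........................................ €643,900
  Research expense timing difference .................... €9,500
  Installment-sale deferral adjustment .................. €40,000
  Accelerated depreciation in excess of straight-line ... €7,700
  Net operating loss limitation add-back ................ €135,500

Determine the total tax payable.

General income tax:
  €140,000 × 14% = €19,600
  €329,000 × 23% = €75,670
  €174,900 × 27% = €47,223
  → €142,493

Supplementary minimum tax:
  Adjusted income: €643,900 + €9,500 + €40,000 + €7,700 + €135,500 = €836,600
  Exemption: 25% × (€836,600 − €490,000) = €86,650 ≥ €21,000, so the exemption is fully phased out
  Base: €836,600 − €0 = €836,600
  €836,600 × 12% = €100,392

€142,493 > €100,392, so the general income tax governs.

€142,493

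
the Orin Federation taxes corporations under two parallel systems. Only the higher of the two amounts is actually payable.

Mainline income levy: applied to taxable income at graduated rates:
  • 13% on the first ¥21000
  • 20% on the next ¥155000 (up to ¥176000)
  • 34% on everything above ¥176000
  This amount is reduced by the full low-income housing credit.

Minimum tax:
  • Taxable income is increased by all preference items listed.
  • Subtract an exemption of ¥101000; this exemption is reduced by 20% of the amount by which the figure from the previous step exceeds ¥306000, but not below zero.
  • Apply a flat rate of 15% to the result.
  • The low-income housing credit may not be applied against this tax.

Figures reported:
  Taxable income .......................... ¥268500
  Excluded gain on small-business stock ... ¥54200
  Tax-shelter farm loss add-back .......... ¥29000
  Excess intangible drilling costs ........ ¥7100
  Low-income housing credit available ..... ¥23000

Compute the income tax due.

¥42180

Minimum tax:
  Adjusted income: ¥268500 + ¥54200 + ¥29000 + ¥7100 = ¥358800
  Exemption: ¥101000 − 20% × (¥358800 − ¥306000) = ¥101000 − ¥10560 = ¥90440
  Base: ¥358800 − ¥90440 = ¥268360
  ¥268360 × 15% = ¥40254

Mainline income levy:
  ¥21000 × 13% = ¥2730
  ¥155000 × 20% = ¥31000
  ¥92500 × 34% = ¥31450
  → ¥65180
  Less low-income housing credit ¥23000 → ¥42180

¥42180 > ¥40254, so the mainline income levy governs.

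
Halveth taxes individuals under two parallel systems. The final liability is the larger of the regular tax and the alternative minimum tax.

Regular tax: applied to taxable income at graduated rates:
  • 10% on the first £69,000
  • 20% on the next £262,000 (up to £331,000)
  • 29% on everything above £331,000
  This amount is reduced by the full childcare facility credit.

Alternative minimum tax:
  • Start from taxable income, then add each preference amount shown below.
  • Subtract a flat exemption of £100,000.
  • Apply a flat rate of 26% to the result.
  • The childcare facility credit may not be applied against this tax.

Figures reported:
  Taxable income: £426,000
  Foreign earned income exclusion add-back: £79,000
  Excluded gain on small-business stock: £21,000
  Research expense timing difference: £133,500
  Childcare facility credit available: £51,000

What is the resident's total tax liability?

Regular tax:
  £69,000 × 10% = £6,900
  £262,000 × 20% = £52,400
  £95,000 × 29% = £27,550
  → £86,850
  Less childcare facility credit £51,000 → £35,850

Alternative minimum tax:
  Adjusted income: £426,000 + £79,000 + £21,000 + £133,500 = £659,500
  Less exemption £100,000 → base £559,500
  £559,500 × 26% = £145,470

£145,470 > £35,850, so the alternative minimum tax is the binding amount.

£145,470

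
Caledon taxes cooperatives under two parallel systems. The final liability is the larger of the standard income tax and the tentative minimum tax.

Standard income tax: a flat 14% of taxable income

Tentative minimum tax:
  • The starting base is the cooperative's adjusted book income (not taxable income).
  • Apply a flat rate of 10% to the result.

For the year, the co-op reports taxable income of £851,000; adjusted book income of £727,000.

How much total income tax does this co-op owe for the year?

Tentative minimum tax:
  Base (adjusted book income): £727,000
  £727,000 × 10% = £72,700

Standard income tax:
  £851,000 × 14% = £119,140

£119,140 > £72,700, so the standard income tax governs.

£119,140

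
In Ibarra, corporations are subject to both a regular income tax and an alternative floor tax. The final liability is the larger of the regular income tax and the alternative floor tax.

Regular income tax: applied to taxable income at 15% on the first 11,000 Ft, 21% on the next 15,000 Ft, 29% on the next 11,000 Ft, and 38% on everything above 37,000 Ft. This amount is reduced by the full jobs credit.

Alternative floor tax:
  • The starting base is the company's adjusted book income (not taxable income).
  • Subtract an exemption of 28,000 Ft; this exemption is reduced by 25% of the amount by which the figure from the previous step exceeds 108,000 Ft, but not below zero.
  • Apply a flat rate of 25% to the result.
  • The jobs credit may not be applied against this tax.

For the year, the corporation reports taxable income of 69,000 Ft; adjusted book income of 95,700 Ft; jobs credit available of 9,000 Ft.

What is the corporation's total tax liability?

Alternative floor tax:
  Base (adjusted book income): 95,700 Ft
  Exemption: 95,700 Ft ≤ 108,000 Ft, so full 28,000 Ft applies
  Base: 95,700 Ft − 28,000 Ft = 67,700 Ft
  67,700 Ft × 25% = 16,925 Ft

Regular income tax:
  11,000 Ft × 15% = 1,650 Ft
  15,000 Ft × 21% = 3,150 Ft
  11,000 Ft × 29% = 3,190 Ft
  32,000 Ft × 38% = 12,160 Ft
  → 20,150 Ft
  Less jobs credit 9,000 Ft → 11,150 Ft

16,925 Ft > 11,150 Ft, so the alternative floor tax is the binding amount.

16,925 Ft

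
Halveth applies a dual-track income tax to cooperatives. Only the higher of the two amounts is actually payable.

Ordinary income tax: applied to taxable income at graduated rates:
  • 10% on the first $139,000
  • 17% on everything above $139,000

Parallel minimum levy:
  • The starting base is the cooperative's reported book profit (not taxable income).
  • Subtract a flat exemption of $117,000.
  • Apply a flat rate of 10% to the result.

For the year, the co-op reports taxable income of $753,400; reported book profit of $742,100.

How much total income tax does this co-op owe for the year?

$118,348

Ordinary income tax:
  $139,000 × 10% = $13,900
  $614,400 × 17% = $104,448
  → $118,348

Parallel minimum levy:
  Base (reported book profit): $742,100
  Less exemption $117,000 → base $625,100
  $625,100 × 10% = $62,510

$118,348 > $62,510, so the ordinary income tax governs.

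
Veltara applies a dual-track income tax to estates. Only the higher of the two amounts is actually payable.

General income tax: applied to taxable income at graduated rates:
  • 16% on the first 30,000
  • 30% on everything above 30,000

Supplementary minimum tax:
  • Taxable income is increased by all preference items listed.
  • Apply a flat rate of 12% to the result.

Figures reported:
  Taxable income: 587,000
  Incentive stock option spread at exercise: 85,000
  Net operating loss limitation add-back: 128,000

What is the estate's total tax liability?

171,900

Supplementary minimum tax:
  Adjusted income: 587,000 + 85,000 + 128,000 = 800,000
  800,000 × 12% = 96,000

General income tax:
  30,000 × 16% = 4,800
  557,000 × 30% = 167,100
  → 171,900

171,900 > 96,000, so the general income tax governs.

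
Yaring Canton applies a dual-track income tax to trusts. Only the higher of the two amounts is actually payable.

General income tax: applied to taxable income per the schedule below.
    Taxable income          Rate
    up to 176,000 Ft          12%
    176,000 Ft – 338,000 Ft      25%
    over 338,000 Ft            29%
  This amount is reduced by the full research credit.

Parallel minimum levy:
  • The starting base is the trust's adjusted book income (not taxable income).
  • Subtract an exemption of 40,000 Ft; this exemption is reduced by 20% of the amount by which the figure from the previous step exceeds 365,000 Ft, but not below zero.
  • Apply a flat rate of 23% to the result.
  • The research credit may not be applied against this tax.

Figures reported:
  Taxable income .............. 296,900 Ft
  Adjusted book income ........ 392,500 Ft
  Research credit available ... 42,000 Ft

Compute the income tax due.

General income tax:
  176,000 Ft × 12% = 21,120 Ft
  120,900 Ft × 25% = 30,225 Ft
  → 51,345 Ft
  Less research credit 42,000 Ft → 9,345 Ft

Parallel minimum levy:
  Base (adjusted book income): 392,500 Ft
  Exemption: 40,000 Ft − 20% × (392,500 Ft − 365,000 Ft) = 40,000 Ft − 5,500 Ft = 34,500 Ft
  Base: 392,500 Ft − 34,500 Ft = 358,000 Ft
  358,000 Ft × 23% = 82,340 Ft

82,340 Ft > 9,345 Ft, so the parallel minimum levy is the binding amount.

82,340 Ft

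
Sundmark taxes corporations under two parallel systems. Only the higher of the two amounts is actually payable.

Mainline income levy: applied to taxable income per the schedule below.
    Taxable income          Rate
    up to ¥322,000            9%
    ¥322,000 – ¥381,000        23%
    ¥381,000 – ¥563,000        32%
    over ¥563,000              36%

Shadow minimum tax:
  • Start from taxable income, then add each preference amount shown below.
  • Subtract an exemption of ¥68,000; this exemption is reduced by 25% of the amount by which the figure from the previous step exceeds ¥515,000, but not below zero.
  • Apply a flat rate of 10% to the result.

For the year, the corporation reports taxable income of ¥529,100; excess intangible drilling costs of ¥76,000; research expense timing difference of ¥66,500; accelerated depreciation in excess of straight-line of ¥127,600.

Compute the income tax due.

¥89,942

Mainline income levy:
  ¥322,000 × 9% = ¥28,980
  ¥59,000 × 23% = ¥13,570
  ¥148,100 × 32% = ¥47,392
  → ¥89,942

Shadow minimum tax:
  Adjusted income: ¥529,100 + ¥76,000 + ¥66,500 + ¥127,600 = ¥799,200
  Exemption: 25% × (¥799,200 − ¥515,000) = ¥71,050 ≥ ¥68,000, so the exemption is fully phased out
  Base: ¥799,200 − ¥0 = ¥799,200
  ¥799,200 × 10% = ¥79,920

¥89,942 > ¥79,920, so the mainline income levy governs.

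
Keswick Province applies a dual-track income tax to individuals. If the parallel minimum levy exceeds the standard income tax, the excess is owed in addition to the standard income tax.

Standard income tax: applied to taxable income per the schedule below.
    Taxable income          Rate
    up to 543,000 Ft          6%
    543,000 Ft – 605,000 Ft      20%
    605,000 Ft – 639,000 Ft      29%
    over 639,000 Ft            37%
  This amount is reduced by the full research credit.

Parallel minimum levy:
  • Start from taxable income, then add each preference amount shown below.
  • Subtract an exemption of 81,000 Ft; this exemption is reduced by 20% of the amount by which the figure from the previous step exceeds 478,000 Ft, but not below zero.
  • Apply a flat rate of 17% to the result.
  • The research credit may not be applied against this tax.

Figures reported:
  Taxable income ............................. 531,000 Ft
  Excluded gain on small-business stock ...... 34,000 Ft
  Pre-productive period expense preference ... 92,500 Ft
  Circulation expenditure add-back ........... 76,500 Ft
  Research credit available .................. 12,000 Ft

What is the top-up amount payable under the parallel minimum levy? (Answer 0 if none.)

99,854 Ft

Standard income tax:
  531,000 Ft × 6% = 31,860 Ft
  Less research credit 12,000 Ft → 19,860 Ft

Parallel minimum levy:
  Adjusted income: 531,000 Ft + 34,000 Ft + 92,500 Ft + 76,500 Ft = 734,000 Ft
  Exemption: 81,000 Ft − 20% × (734,000 Ft − 478,000 Ft) = 81,000 Ft − 51,200 Ft = 29,800 Ft
  Base: 734,000 Ft − 29,800 Ft = 704,200 Ft
  704,200 Ft × 17% = 119,714 Ft

Excess of parallel minimum levy over standard income tax: 119,714 Ft − 19,860 Ft = 99,854 Ft.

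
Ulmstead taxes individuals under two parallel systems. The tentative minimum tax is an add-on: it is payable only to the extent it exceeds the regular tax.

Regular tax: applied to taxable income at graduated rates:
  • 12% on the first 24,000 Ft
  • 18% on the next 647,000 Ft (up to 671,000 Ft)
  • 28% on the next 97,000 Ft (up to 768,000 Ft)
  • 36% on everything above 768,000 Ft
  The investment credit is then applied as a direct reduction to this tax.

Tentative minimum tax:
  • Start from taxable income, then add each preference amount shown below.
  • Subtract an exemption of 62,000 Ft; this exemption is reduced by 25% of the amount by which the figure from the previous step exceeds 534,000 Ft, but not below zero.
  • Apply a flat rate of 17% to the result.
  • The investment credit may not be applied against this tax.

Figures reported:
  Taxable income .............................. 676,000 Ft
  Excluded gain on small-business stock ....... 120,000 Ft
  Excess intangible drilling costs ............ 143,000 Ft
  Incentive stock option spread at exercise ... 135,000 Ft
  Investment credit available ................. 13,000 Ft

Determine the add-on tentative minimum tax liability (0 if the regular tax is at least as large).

Tentative minimum tax:
  Adjusted income: 676,000 Ft + 120,000 Ft + 143,000 Ft + 135,000 Ft = 1,074,000 Ft
  Exemption: 25% × (1,074,000 Ft − 534,000 Ft) = 135,000 Ft ≥ 62,000 Ft, so the exemption is fully phased out
  Base: 1,074,000 Ft − 0 Ft = 1,074,000 Ft
  1,074,000 Ft × 17% = 182,580 Ft

Regular tax:
  24,000 Ft × 12% = 2,880 Ft
  647,000 Ft × 18% = 116,460 Ft
  5,000 Ft × 28% = 1,400 Ft
  → 120,740 Ft
  Less investment credit 13,000 Ft → 107,740 Ft

Excess of tentative minimum tax over regular tax: 182,580 Ft − 107,740 Ft = 74,840 Ft.

74,840 Ft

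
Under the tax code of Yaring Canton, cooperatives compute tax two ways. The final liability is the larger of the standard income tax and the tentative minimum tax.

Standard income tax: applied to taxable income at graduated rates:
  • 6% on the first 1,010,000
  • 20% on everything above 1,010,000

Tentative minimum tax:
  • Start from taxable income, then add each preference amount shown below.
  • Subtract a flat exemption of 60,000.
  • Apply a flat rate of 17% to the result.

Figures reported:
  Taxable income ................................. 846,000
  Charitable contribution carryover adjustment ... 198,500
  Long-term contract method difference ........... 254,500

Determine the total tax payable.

Tentative minimum tax:
  Adjusted income: 846,000 + 198,500 + 254,500 = 1,299,000
  Less exemption 60,000 → base 1,239,000
  1,239,000 × 17% = 210,630

Standard income tax:
  846,000 × 6% = 50,760

210,630 > 50,760, so the tentative minimum tax is the binding amount.

210,630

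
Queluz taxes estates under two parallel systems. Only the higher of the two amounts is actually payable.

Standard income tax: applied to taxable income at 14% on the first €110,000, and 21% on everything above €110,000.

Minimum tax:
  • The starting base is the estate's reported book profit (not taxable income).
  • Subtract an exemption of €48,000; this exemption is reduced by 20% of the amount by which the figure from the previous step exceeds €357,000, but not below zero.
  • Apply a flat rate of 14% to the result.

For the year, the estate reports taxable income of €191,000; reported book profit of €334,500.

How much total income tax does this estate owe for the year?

€40,110

Minimum tax:
  Base (reported book profit): €334,500
  Exemption: €334,500 ≤ €357,000, so full €48,000 applies
  Base: €334,500 − €48,000 = €286,500
  €286,500 × 14% = €40,110

Standard income tax:
  €110,000 × 14% = €15,400
  €81,000 × 21% = €17,010
  → €32,410

€40,110 > €32,410, so the minimum tax is the binding amount.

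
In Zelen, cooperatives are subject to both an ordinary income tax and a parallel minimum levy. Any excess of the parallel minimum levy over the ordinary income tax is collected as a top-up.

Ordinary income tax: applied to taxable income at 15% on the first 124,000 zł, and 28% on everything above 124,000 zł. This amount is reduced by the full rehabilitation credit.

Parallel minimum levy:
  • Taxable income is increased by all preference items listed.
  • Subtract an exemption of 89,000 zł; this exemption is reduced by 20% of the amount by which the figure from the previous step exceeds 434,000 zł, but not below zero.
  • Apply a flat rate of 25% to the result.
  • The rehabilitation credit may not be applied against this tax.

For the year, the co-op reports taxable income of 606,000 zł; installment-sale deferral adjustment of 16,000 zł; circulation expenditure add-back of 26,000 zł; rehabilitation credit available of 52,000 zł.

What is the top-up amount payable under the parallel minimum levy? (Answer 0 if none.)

Parallel minimum levy:
  Adjusted income: 606,000 zł + 16,000 zł + 26,000 zł = 648,000 zł
  Exemption: 89,000 zł − 20% × (648,000 zł − 434,000 zł) = 89,000 zł − 42,800 zł = 46,200 zł
  Base: 648,000 zł − 46,200 zł = 601,800 zł
  601,800 zł × 25% = 150,450 zł

Ordinary income tax:
  124,000 zł × 15% = 18,600 zł
  482,000 zł × 28% = 134,960 zł
  → 153,560 zł
  Less rehabilitation credit 52,000 zł → 101,560 zł

Excess of parallel minimum levy over ordinary income tax: 150,450 zł − 101,560 zł = 48,890 zł.

48,890 zł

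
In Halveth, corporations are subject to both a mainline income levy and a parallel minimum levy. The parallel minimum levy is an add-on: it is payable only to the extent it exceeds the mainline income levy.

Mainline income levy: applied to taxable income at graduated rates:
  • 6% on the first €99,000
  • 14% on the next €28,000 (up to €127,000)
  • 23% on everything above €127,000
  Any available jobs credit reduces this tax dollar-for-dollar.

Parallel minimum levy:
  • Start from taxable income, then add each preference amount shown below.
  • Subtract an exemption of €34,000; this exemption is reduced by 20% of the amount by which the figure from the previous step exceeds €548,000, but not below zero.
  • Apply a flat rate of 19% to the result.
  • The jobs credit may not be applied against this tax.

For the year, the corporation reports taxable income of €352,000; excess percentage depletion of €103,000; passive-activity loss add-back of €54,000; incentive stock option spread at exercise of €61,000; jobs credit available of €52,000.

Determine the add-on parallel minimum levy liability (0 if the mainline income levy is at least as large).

Parallel minimum levy:
  Adjusted income: €352,000 + €103,000 + €54,000 + €61,000 = €570,000
  Exemption: €34,000 − 20% × (€570,000 − €548,000) = €34,000 − €4,400 = €29,600
  Base: €570,000 − €29,600 = €540,400
  €540,400 × 19% = €102,676

Mainline income levy:
  €99,000 × 6% = €5,940
  €28,000 × 14% = €3,920
  €225,000 × 23% = €51,750
  → €61,610
  Less jobs credit €52,000 → €9,610

Excess of parallel minimum levy over mainline income levy: €102,676 − €9,610 = €93,066.

€93,066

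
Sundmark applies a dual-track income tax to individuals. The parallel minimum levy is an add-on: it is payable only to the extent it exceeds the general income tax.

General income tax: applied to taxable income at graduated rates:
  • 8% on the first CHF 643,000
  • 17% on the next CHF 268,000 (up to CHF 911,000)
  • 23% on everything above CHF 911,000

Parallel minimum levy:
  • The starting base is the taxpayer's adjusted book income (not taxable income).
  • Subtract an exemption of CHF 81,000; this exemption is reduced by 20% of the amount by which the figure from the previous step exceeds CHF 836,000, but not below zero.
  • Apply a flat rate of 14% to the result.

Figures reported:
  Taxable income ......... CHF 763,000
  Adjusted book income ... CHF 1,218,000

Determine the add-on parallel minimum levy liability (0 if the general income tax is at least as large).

Parallel minimum levy:
  Base (adjusted book income): CHF 1,218,000
  Exemption: CHF 81,000 − 20% × (CHF 1,218,000 − CHF 836,000) = CHF 81,000 − CHF 76,400 = CHF 4,600
  Base: CHF 1,218,000 − CHF 4,600 = CHF 1,213,400
  CHF 1,213,400 × 14% = CHF 169,876

General income tax:
  CHF 643,000 × 8% = CHF 51,440
  CHF 120,000 × 17% = CHF 20,400
  → CHF 71,840

Excess of parallel minimum levy over general income tax: CHF 169,876 − CHF 71,840 = CHF 98,036.

CHF 98,036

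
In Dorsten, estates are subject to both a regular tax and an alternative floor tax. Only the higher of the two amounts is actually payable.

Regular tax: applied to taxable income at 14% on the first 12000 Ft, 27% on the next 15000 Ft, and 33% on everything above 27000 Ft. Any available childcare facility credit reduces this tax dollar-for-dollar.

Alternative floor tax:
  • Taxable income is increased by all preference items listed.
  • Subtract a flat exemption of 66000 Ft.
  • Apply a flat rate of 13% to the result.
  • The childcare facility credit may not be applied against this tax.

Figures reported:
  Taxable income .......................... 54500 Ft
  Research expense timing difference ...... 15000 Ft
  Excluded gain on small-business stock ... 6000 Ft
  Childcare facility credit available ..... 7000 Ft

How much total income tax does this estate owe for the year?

Regular tax:
  12000 Ft × 14% = 1680 Ft
  15000 Ft × 27% = 4050 Ft
  27500 Ft × 33% = 9075 Ft
  → 14805 Ft
  Less childcare facility credit 7000 Ft → 7805 Ft

Alternative floor tax:
  Adjusted income: 54500 Ft + 15000 Ft + 6000 Ft = 75500 Ft
  Less exemption 66000 Ft → base 9500 Ft
  9500 Ft × 13% = 1235 Ft

7805 Ft > 1235 Ft, so the regular tax governs.

7805 Ft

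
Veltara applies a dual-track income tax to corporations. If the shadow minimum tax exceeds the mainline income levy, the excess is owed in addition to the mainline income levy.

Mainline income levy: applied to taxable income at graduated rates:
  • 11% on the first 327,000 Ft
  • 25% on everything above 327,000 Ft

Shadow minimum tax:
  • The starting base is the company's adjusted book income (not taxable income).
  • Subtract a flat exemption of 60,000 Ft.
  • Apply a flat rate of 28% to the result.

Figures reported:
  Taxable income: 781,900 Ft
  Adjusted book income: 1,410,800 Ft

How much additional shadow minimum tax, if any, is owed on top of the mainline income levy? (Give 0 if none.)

Mainline income levy:
  327,000 Ft × 11% = 35,970 Ft
  454,900 Ft × 25% = 113,725 Ft
  → 149,695 Ft

Shadow minimum tax:
  Base (adjusted book income): 1,410,800 Ft
  Less exemption 60,000 Ft → base 1,350,800 Ft
  1,350,800 Ft × 28% = 378,224 Ft

Excess of shadow minimum tax over mainline income levy: 378,224 Ft − 149,695 Ft = 228,529 Ft.

228,529 Ft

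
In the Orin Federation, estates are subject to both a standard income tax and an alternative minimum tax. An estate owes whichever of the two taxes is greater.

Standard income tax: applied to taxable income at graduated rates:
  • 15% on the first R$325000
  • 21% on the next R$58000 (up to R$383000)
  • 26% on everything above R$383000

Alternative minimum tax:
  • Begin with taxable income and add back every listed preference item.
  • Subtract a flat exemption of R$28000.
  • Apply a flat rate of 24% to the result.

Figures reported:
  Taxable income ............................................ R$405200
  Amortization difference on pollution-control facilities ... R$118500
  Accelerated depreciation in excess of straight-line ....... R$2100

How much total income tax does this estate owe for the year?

R$119472

Standard income tax:
  R$325000 × 15% = R$48750
  R$58000 × 21% = R$12180
  R$22200 × 26% = R$5772
  → R$66702

Alternative minimum tax:
  Adjusted income: R$405200 + R$118500 + R$2100 = R$525800
  Less exemption R$28000 → base R$497800
  R$497800 × 24% = R$119472

R$119472 > R$66702, so the alternative minimum tax is the binding amount.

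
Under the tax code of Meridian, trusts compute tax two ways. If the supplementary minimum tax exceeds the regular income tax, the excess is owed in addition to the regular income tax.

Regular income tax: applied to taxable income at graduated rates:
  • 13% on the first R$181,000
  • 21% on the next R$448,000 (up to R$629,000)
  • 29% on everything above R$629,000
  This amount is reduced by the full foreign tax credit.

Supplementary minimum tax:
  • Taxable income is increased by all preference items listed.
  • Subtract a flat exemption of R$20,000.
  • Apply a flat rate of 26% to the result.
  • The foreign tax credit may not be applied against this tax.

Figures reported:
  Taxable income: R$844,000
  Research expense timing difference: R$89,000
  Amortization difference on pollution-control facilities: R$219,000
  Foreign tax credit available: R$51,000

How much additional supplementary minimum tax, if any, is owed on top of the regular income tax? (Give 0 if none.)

Regular income tax:
  R$181,000 × 13% = R$23,530
  R$448,000 × 21% = R$94,080
  R$215,000 × 29% = R$62,350
  → R$179,960
  Less foreign tax credit R$51,000 → R$128,960

Supplementary minimum tax:
  Adjusted income: R$844,000 + R$89,000 + R$219,000 = R$1,152,000
  Less exemption R$20,000 → base R$1,132,000
  R$1,132,000 × 26% = R$294,320

Excess of supplementary minimum tax over regular income tax: R$294,320 − R$128,960 = R$165,360.

R$165,360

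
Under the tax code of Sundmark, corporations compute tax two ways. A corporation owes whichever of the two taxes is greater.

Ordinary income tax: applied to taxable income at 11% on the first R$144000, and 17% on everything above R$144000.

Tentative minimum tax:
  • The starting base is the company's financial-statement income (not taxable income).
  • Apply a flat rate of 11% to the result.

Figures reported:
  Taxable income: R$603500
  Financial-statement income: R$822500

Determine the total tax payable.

R$93955

Ordinary income tax:
  R$144000 × 11% = R$15840
  R$459500 × 17% = R$78115
  → R$93955

Tentative minimum tax:
  Base (financial-statement income): R$822500
  R$822500 × 11% = R$90475

R$93955 > R$90475, so the ordinary income tax governs.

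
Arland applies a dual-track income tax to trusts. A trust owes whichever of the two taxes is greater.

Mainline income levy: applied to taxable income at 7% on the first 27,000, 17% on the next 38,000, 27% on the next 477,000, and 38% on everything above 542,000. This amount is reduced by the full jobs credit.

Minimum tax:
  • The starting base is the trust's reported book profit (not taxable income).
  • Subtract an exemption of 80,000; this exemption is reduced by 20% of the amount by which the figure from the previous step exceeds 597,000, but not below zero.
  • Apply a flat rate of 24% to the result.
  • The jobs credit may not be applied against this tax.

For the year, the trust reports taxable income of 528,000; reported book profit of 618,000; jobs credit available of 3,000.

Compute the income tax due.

Minimum tax:
  Base (reported book profit): 618,000
  Exemption: 80,000 − 20% × (618,000 − 597,000) = 80,000 − 4,200 = 75,800
  Base: 618,000 − 75,800 = 542,200
  542,200 × 24% = 130,128

Mainline income levy:
  27,000 × 7% = 1,890
  38,000 × 17% = 6,460
  463,000 × 27% = 125,010
  → 133,360
  Less jobs credit 3,000 → 130,360

130,360 > 130,128, so the mainline income levy governs.

130,360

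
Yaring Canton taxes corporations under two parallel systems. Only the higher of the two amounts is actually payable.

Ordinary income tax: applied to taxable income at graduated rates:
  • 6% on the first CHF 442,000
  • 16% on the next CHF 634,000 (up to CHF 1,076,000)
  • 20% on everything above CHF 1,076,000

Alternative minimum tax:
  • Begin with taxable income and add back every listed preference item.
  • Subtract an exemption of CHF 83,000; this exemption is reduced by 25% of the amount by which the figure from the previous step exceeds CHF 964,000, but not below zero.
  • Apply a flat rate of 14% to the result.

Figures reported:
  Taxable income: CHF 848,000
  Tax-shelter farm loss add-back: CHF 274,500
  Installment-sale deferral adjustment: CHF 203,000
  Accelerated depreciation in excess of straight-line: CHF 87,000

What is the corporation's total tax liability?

Ordinary income tax:
  CHF 442,000 × 6% = CHF 26,520
  CHF 406,000 × 16% = CHF 64,960
  → CHF 91,480

Alternative minimum tax:
  Adjusted income: CHF 848,000 + CHF 274,500 + CHF 203,000 + CHF 87,000 = CHF 1,412,500
  Exemption: 25% × (CHF 1,412,500 − CHF 964,000) = CHF 112,125 ≥ CHF 83,000, so the exemption is fully phased out
  Base: CHF 1,412,500 − CHF 0 = CHF 1,412,500
  CHF 1,412,500 × 14% = CHF 197,750

CHF 197,750 > CHF 91,480, so the alternative minimum tax is the binding amount.

CHF 197,750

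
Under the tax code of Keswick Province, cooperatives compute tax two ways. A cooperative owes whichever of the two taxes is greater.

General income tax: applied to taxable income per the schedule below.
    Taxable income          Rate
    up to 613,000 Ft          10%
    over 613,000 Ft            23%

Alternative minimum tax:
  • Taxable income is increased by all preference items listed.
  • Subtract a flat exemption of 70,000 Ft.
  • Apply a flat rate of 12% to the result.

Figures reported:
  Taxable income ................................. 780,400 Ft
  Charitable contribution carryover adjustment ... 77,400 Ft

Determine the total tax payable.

General income tax:
  613,000 Ft × 10% = 61,300 Ft
  167,400 Ft × 23% = 38,502 Ft
  → 99,802 Ft

Alternative minimum tax:
  Adjusted income: 780,400 Ft + 77,400 Ft = 857,800 Ft
  Less exemption 70,000 Ft → base 787,800 Ft
  787,800 Ft × 12% = 94,536 Ft

99,802 Ft > 94,536 Ft, so the general income tax governs.

99,802 Ft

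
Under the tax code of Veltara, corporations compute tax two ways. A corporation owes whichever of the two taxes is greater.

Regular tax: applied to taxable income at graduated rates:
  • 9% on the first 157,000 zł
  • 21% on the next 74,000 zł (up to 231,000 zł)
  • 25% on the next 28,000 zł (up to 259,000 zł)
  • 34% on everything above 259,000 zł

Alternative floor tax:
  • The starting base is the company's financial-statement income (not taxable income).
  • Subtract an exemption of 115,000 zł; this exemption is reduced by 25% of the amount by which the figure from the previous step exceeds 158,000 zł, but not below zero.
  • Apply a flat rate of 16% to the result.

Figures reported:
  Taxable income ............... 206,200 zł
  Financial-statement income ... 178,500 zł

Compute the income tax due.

Alternative floor tax:
  Base (financial-statement income): 178,500 zł
  Exemption: 115,000 zł − 25% × (178,500 zł − 158,000 zł) = 115,000 zł − 5,125 zł = 109,875 zł
  Base: 178,500 zł − 109,875 zł = 68,625 zł
  68,625 zł × 16% = 10,980 zł

Regular tax:
  157,000 zł × 9% = 14,130 zł
  49,200 zł × 21% = 10,332 zł
  → 24,462 zł

24,462 zł > 10,980 zł, so the regular tax governs.

24,462 zł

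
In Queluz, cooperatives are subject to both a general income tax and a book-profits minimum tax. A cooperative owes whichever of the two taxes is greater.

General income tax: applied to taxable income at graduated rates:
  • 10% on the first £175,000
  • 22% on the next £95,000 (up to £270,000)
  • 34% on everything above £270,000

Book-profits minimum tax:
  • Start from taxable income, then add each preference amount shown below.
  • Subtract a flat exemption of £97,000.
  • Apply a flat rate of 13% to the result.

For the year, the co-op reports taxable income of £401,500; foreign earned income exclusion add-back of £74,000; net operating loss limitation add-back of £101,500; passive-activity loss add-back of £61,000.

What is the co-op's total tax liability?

General income tax:
  £175,000 × 10% = £17,500
  £95,000 × 22% = £20,900
  £131,500 × 34% = £44,710
  → £83,110

Book-profits minimum tax:
  Adjusted income: £401,500 + £74,000 + £101,500 + £61,000 = £638,000
  Less exemption £97,000 → base £541,000
  £541,000 × 13% = £70,330

£83,110 > £70,330, so the general income tax governs.

£83,110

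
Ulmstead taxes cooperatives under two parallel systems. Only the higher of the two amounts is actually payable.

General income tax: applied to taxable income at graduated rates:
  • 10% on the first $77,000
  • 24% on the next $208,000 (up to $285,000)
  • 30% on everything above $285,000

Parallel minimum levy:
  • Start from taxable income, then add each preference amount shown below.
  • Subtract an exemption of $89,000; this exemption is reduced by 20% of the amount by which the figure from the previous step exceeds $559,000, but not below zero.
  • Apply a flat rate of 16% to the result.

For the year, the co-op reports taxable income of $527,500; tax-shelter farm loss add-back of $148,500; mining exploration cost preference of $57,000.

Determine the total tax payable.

Parallel minimum levy:
  Adjusted income: $527,500 + $148,500 + $57,000 = $733,000
  Exemption: $89,000 − 20% × ($733,000 − $559,000) = $89,000 − $34,800 = $54,200
  Base: $733,000 − $54,200 = $678,800
  $678,800 × 16% = $108,608

General income tax:
  $77,000 × 10% = $7,700
  $208,000 × 24% = $49,920
  $242,500 × 30% = $72,750
  → $130,370

$130,370 > $108,608, so the general income tax governs.

$130,370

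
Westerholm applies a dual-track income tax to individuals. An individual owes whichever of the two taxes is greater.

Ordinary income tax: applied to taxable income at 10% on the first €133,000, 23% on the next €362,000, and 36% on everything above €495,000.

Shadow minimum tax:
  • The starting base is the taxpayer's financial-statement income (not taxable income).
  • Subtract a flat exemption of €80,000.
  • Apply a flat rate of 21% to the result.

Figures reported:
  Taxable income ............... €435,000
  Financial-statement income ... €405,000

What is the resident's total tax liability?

€82,760

Ordinary income tax:
  €133,000 × 10% = €13,300
  €302,000 × 23% = €69,460
  → €82,760

Shadow minimum tax:
  Base (financial-statement income): €405,000
  Less exemption €80,000 → base €325,000
  €325,000 × 21% = €68,250

€82,760 > €68,250, so the ordinary income tax governs.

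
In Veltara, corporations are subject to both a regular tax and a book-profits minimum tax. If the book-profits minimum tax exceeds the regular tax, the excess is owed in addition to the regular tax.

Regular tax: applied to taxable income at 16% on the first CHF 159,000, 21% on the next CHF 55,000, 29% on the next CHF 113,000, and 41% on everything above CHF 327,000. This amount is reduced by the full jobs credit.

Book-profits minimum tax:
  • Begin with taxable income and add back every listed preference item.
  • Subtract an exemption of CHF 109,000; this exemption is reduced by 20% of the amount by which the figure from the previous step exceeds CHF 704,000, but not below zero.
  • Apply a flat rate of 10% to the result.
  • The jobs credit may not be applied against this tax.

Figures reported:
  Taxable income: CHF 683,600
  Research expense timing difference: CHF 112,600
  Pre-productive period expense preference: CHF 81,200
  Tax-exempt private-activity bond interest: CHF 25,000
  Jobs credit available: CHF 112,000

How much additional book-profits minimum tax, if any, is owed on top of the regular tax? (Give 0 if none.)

CHF 0

Book-profits minimum tax:
  Adjusted income: CHF 683,600 + CHF 112,600 + CHF 81,200 + CHF 25,000 = CHF 902,400
  Exemption: CHF 109,000 − 20% × (CHF 902,400 − CHF 704,000) = CHF 109,000 − CHF 39,680 = CHF 69,320
  Base: CHF 902,400 − CHF 69,320 = CHF 833,080
  CHF 833,080 × 10% = CHF 83,308

Regular tax:
  CHF 159,000 × 16% = CHF 25,440
  CHF 55,000 × 21% = CHF 11,550
  CHF 113,000 × 29% = CHF 32,770
  CHF 356,600 × 41% = CHF 146,206
  → CHF 215,966
  Less jobs credit CHF 112,000 → CHF 103,966

CHF 83,308 ≤ CHF 103,966, so no add-on is due.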